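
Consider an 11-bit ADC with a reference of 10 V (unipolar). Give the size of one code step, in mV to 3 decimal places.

Full-scale span = 10 V.
LSB = 10 / 2^11 = 10 / 2048 = 0.00488281 V = 4.883 mV.

4.883 mV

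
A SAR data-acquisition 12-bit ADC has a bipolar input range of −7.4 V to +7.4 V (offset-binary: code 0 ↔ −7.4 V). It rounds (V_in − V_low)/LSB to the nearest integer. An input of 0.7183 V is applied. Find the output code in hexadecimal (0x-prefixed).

With 4096 levels over 14.8 V, one step is 3.613 mV.
Input sits at 2246.794 steps above V_low.
So the output code is 2247.
In hexadecimal (0x-prefixed): 0x8C7.

code 0x8C7 (decimal 2247)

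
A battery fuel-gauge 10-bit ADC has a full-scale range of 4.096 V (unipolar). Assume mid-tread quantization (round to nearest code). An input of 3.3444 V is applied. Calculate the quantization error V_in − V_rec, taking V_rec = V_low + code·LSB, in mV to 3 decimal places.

One LSB is 4.096 V / 1024 = 4.000 mV.
Scaled input = 836.1000 LSBs, so code = 836.
Code 836 maps back to 0 + 836×0.004 V = 3.344 V.
V_in − V_rec = 0.0004 V = 0.400 mV.

0.400 mV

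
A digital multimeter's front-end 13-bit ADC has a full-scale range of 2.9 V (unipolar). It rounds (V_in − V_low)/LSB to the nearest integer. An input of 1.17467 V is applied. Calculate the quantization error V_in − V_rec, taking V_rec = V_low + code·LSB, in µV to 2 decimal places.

85.04 µV

Step size: 2.9 V ÷ 2^13 = 354.00 µV.
(V_in − V_low)/LSB = (1.17467 − 0)/0.000354004 = 3318.2402 → code 3318 (round).
Reconstructed: 1.174585 V.
Difference: 8.50391e-05 V → 85.04 µV.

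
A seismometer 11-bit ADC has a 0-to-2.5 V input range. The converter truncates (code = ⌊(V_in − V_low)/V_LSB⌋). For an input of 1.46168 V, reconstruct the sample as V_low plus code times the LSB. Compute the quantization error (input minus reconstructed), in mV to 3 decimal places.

One LSB is 2.5 V / 2048 = 1.221 mV.
Scaled input = 1197.4083 LSBs, so code = 1197.
Code 1197 maps back to 0 + 1197×0.0012207 V = 1.4611816 V.
Difference: 0.000498359 V → 0.498 mV.

0.498 mV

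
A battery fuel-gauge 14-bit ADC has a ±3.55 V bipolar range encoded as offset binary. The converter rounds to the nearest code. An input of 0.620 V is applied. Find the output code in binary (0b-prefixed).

code 0b10010110010111 (decimal 9623)

LSB = 7.1 V / 16384 = 433.35 µV.
(0.620 − (−3.55)) / 0.00043335 = 9622.715 LSBs.
So the output code is 9623.
In binary (0b-prefixed): 0b10010110010111.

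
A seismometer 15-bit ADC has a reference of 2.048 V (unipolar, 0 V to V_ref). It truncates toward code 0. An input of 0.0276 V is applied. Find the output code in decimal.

With 32768 levels over 2.048 V, one step is 62.50 µV.
(0.0276 − 0) / 6.25e-05 = 441.600 LSBs.
⌊·⌋(441.600) = 441.

code 441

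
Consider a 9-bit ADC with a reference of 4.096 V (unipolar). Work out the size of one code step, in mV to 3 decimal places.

Full-scale span = 4.096 V.
LSB = 4.096 / 2^9 = 4.096 / 512 = 0.008 V = 8.000 mV.

8.000 mV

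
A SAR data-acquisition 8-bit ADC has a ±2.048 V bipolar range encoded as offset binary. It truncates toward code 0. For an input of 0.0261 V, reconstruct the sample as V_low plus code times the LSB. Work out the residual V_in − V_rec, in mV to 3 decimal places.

Step size: 4.096 V ÷ 2^8 = 16.000 mV.
(0.0261 − (−2.048))/0.016 = 129.6312; ⌊·⌋ gives code 129.
Code 129 maps back to (−2.048) + 129×0.016 V = 0.016 V.
V_in − V_rec = 0.0101 V = 10.100 mV.

10.100 mV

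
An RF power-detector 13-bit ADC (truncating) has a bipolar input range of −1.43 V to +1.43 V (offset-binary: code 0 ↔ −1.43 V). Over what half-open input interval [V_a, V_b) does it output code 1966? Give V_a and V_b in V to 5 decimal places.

LSB = 2.86/2^13 = 349.12 µV.
V_a = V_low + 1966·LSB = -0.743628 V; V_b = V_low + 1967·LSB = -0.743279 V.

[-0.74363 V, -0.74328 V)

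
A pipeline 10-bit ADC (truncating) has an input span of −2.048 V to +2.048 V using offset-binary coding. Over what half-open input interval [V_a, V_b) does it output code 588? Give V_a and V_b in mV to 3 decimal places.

[304.000 mV, 308.000 mV)

LSB = 4.096/2^10 = 4.000 mV.
V_a = V_low + 588·LSB = 0.304 V; V_b = V_low + 589·LSB = 0.308 V.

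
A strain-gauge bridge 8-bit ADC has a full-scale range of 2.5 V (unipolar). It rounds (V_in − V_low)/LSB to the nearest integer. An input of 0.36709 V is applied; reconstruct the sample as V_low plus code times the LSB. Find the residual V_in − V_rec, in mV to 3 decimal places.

One LSB is 2.5 V / 256 = 9.766 mV.
(0.36709 − 0)/0.00976562 = 37.5900; round gives code 38.
Code 38 maps back to 0 + 38×0.00976562 V = 0.37109375 V.
Difference: -0.00400375 V → -4.004 mV.

-4.004 mV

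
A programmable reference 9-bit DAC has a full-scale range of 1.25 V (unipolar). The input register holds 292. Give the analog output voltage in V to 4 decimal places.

LSB = 1.25 V / 2^9 = 2.441 mV.
V_out = 0 + 292 × 0.00244141 V = 0.712891 V.

0.7129 V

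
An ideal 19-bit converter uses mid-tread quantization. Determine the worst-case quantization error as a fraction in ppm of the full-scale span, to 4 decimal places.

Rounding → worst-case error = ½ LSB = V_FS/2^20, so 1e+06/1048576 = 0.953674 ppm of full scale.

0.9537 ppm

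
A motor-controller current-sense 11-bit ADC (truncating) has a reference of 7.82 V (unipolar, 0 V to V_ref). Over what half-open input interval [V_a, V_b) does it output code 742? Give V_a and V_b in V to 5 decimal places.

[2.83322 V, 2.83704 V)

LSB = 7.82/2^11 = 3.818 mV.
V_a = V_low + 742·LSB = 2.83322 V; V_b = V_low + 743·LSB = 2.83704 V.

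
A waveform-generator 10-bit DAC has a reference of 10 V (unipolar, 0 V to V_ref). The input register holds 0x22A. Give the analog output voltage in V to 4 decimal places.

5.4102 V

LSB = 10 V / 2^10 = 9.766 mV.
Code 0x22A = 554 decimal.
V_out = 0 + 554 × 0.00976562 V = 5.41016 V.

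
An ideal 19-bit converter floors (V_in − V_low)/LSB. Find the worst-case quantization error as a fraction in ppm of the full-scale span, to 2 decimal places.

1.91 ppm

Truncating → worst-case error = 1 LSB = V_FS/2^19, so 1e+06/524288 = 1.90735 ppm of full scale.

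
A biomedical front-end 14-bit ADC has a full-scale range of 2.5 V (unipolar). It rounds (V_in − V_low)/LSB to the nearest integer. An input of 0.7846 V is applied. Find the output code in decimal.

LSB = 2.5 V / 16384 = 152.59 µV.
(V_in − V_low)/LSB = (0.7846 − 0) / 0.000152588 = 5141.955.
Round → code 5142.

code 5142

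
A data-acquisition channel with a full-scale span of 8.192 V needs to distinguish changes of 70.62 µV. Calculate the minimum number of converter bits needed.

Number of steps required ≥ 8.192 V / 70.62 µV = 116001.13.
Need 2^N ≥ 116001.13; 2^16 = 65536, 2^17 = 131072.
Minimum N = 17.

17 bits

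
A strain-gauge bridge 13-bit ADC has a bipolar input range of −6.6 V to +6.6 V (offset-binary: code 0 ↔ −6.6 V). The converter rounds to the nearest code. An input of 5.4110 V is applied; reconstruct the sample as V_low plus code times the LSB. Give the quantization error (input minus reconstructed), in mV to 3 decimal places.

0.160 mV

LSB = 13.2/2^13 = 1.611 mV.
Scaled input = 7454.0994 LSBs, so code = 7454.
Reconstructed: 5.4108398 V.
Difference: 0.000160156 V → 0.160 mV.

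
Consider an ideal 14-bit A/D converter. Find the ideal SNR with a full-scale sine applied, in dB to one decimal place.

SNR ≈ 6.02·N + 1.76 dB = 6.02·14 + 1.76 = 86.04 dB.

86.0 dB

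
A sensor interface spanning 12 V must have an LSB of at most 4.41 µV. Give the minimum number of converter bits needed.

Number of steps required ≥ 12 V / 4.41 µV = 2721088.44.
Need 2^N ≥ 2721088.44; 2^21 = 2097152, 2^22 = 4194304.
Minimum N = 22.

22 bits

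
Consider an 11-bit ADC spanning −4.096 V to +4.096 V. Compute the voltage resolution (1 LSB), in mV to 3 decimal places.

4.000 mV

Full-scale span = 8.192 V.
LSB = 8.192 / 2^11 = 8.192 / 2048 = 0.004 V = 4.000 mV.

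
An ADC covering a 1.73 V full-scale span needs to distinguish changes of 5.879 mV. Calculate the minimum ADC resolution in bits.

9 bits

Number of steps required ≥ 1.73 V / 5.879 mV = 294.27.
Need 2^N ≥ 294.27; 2^8 = 256, 2^9 = 512.
Minimum N = 9.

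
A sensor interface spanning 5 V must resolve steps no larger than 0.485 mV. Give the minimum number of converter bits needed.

Number of steps required ≥ 5 V / 0.485 mV = 10309.28.
Need 2^N ≥ 10309.28; 2^13 = 8192, 2^14 = 16384.
Minimum N = 14.

14 bits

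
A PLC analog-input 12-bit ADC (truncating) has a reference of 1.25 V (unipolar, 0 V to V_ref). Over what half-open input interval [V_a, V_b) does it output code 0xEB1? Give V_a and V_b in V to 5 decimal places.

[1.14777 V, 1.14807 V)

LSB = 1.25/2^12 = 305.18 µV.
Code 0xEB1 = 3761 decimal.
V_a = V_low + 3761·LSB = 1.14777 V; V_b = V_low + 3762·LSB = 1.14807 V.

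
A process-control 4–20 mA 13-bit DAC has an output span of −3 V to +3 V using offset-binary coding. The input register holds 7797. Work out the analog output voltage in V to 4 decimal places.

LSB = 6 V / 2^13 = 0.732 mV.
V_out = (−3) + 7797 × 0.000732422 V = 2.71069 V.

2.7107 V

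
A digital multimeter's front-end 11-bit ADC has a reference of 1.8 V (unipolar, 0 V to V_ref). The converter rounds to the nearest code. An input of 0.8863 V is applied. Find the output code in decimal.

LSB = 1.8 V / 2048 = 0.879 mV.
Input sits at 1008.412 steps above V_low.
Round → code 1008.

code 1008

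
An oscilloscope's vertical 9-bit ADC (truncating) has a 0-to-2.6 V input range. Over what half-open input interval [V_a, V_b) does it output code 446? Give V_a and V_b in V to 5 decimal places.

LSB = 2.6/2^9 = 5.078 mV.
V_a = V_low + 446·LSB = 2.26484 V; V_b = V_low + 447·LSB = 2.26992 V.

[2.26484 V, 2.26992 V)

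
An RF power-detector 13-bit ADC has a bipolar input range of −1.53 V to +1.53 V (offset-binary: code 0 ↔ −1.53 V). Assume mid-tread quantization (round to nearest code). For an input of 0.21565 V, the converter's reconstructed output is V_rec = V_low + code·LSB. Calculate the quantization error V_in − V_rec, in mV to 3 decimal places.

Step size: 3.06 V ÷ 2^13 = 373.54 µV.
Scaled input = 4673.3218 LSBs, so code = 4673.
Reconstructed: 0.21552979 V.
V_in − V_rec = 0.000120215 V = 0.120 mV.

0.120 mV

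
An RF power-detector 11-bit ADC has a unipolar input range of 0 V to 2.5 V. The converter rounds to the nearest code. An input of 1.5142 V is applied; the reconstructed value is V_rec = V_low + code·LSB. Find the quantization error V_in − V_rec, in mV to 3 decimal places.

LSB = 2.5/2^11 = 1.221 mV.
(1.5142 − 0)/0.0012207 = 1240.4326; round gives code 1240.
Code 1240 maps back to 0 + 1240×0.0012207 V = 1.5136719 V.
Error = 1.5142 − 1.5136719 = 0.000528125 V = 0.528 mV.

0.528 mV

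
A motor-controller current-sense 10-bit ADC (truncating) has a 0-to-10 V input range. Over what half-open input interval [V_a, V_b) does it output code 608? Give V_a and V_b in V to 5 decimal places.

LSB = 10/2^10 = 9.766 mV.
V_a = V_low + 608·LSB = 5.9375 V; V_b = V_low + 609·LSB = 5.94727 V.

[5.93750 V, 5.94727 V)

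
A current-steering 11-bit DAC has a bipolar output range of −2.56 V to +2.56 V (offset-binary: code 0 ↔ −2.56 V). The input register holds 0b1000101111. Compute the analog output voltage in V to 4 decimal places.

-1.1625 V

LSB = 5.12 V / 2^11 = 2.500 mV.
Code 0b1000101111 = 559 decimal.
V_out = (−2.56) + 559 × 0.0025 V = -1.1625 V.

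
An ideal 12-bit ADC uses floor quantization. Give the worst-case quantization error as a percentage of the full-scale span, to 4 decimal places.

Truncating → worst-case error = 1 LSB = V_FS/2^12, so 100/4096 = 0.0244141 % of full scale.

0.0244 %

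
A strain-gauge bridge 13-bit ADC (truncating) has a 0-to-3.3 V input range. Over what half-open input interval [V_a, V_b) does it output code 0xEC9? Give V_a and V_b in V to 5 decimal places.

LSB = 3.3/2^13 = 402.83 µV.
Code 0xEC9 = 3785 decimal.
V_a = V_low + 3785·LSB = 1.52472 V; V_b = V_low + 3786·LSB = 1.52512 V.

[1.52472 V, 1.52512 V)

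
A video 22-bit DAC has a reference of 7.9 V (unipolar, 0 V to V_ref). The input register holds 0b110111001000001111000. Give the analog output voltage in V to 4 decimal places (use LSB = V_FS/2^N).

3.4025 V

LSB = 7.9 V / 2^22 = 1.88 µV.
Code 0b110111001000001111000 = 1806456 decimal.
V_out = 0 + 1806456 × 1.88351e-06 V = 3.40247 V.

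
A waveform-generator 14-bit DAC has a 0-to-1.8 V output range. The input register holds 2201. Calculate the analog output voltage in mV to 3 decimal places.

LSB = 1.8 V / 2^14 = 109.86 µV.
V_out = 0 + 2201 × 0.000109863 V = 0.241809 V.
= 241.809 mV.

241.809 mV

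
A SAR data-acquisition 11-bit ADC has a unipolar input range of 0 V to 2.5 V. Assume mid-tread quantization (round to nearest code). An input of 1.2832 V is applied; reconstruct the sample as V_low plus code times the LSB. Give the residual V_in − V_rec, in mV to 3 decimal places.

LSB = 2.5/2^11 = 1.221 mV.
Scaled input = 1051.1974 LSBs, so code = 1051.
V_rec = 0 + 1051·0.0012207 = 1.282959 V.
Difference: 0.000241016 V → 0.241 mV.

0.241 mV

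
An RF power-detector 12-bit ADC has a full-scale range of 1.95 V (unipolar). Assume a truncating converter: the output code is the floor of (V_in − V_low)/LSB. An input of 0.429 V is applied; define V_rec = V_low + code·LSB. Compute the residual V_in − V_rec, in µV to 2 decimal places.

One LSB is 1.95 V / 4096 = 476.07 µV.
(0.429 − 0)/0.000476074 = 901.1200; ⌊·⌋ gives code 901.
Code 901 maps back to 0 + 901×0.000476074 V = 0.42894287 V.
V_in − V_rec = 5.71289e-05 V = 57.13 µV.

57.13 µV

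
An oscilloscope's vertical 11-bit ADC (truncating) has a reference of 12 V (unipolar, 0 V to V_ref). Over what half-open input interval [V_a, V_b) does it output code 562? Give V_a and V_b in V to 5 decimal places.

LSB = 12/2^11 = 5.859 mV.
V_a = V_low + 562·LSB = 3.29297 V; V_b = V_low + 563·LSB = 3.29883 V.

[3.29297 V, 3.29883 V)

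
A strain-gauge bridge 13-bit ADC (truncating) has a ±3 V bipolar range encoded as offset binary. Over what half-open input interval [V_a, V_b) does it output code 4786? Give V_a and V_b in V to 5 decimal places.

[0.50537 V, 0.50610 V)

LSB = 6/2^13 = 0.732 mV.
V_a = V_low + 4786·LSB = 0.505371 V; V_b = V_low + 4787·LSB = 0.506104 V.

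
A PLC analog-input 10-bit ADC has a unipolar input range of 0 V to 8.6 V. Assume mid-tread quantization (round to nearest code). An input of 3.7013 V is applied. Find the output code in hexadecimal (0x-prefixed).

code 0x1B9 (decimal 441)

LSB = 8.6 V / 1024 = 8.398 mV.
(3.7013 − 0) / 0.00839844 = 440.713 LSBs.
Round → code 441.
In hexadecimal (0x-prefixed): 0x1B9.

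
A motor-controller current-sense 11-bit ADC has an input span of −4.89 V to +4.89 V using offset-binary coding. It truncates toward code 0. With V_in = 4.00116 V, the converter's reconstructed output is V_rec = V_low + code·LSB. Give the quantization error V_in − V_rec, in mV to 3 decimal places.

4.158 mV

Step size: 9.78 V ÷ 2^11 = 4.775 mV.
(V_in − V_low)/LSB = (4.00116 − (−4.89))/0.00477539 = 1861.8707 → code 1861 (floor).
Code 1861 maps back to (−4.89) + 1861×0.00477539 V = 3.997002 V.
Difference: 0.00415805 V → 4.158 mV.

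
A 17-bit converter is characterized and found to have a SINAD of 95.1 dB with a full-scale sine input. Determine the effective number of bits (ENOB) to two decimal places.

15.50 bits

ENOB = (SINAD − 1.76) / 6.02 = (95.1 − 1.76)/6.02 = 15.505.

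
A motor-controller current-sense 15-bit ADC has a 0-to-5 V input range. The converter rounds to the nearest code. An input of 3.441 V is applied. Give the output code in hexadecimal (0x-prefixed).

code 0x5817 (decimal 22551)

With 32768 levels over 5 V, one step is 152.59 µV.
Input sits at 22550.938 steps above V_low.
Round → code 22551.
In hexadecimal (0x-prefixed): 0x5817.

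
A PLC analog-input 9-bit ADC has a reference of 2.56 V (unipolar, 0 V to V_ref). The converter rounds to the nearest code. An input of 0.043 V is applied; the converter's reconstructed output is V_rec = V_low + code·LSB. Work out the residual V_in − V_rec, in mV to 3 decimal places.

Step size: 2.56 V ÷ 2^9 = 5.000 mV.
(0.043 − 0)/0.005 = 8.6000; round gives code 9.
V_rec = 0 + 9·0.005 = 0.045 V.
Error = 0.043 − 0.045 = -0.002 V = -2.000 mV.

-2.000 mV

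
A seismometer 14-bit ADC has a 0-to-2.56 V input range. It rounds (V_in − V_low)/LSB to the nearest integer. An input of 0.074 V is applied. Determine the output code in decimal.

With 16384 levels over 2.56 V, one step is 156.25 µV.
Input sits at 473.600 steps above V_low.
Round → code 474.

code 474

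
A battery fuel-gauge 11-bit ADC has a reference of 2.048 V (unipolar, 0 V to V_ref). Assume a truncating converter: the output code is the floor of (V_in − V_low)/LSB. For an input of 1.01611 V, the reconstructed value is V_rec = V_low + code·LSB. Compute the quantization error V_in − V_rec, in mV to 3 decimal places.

Step size: 2.048 V ÷ 2^11 = 1.000 mV.
(1.01611 − 0)/0.001 = 1016.1100; ⌊·⌋ gives code 1016.
Code 1016 maps back to 0 + 1016×0.001 V = 1.016 V.
V_in − V_rec = 0.00011 V = 0.110 mV.

0.110 mV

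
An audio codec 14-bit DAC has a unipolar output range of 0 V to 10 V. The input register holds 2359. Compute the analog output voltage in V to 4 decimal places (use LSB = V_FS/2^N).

LSB = 10 V / 2^14 = 0.610 mV.
V_out = 0 + 2359 × 0.000610352 V = 1.43982 V.

1.4398 V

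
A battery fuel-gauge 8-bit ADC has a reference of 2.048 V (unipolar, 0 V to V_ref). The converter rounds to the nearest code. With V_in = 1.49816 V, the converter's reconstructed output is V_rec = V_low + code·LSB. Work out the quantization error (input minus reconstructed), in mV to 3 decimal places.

2.160 mV

LSB = 2.048/2^8 = 8.000 mV.
Scaled input = 187.2700 LSBs, so code = 187.
Reconstructed: 1.496 V.
V_in − V_rec = 0.00216 V = 2.160 mV.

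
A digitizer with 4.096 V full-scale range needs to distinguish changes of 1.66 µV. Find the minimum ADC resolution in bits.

22 bits

Number of steps required ≥ 4.096 V / 1.66 µV = 2467469.88.
Need 2^N ≥ 2467469.88; 2^21 = 2097152, 2^22 = 4194304.
Minimum N = 22.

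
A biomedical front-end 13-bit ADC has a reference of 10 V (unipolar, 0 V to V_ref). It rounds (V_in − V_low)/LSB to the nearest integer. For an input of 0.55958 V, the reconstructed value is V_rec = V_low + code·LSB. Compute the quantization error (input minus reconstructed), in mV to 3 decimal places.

LSB = 10/2^13 = 1.221 mV.
(0.55958 − 0)/0.0012207 = 458.4079; round gives code 458.
V_rec = 0 + 458·0.0012207 = 0.55908203 V.
Error = 0.55958 − 0.55908203 = 0.000497969 V = 0.498 mV.

0.498 mV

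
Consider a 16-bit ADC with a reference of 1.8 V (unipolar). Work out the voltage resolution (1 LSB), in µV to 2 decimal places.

27.47 µV

Full-scale span = 1.8 V.
LSB = 1.8 / 2^16 = 1.8 / 65536 = 2.74658e-05 V = 27.47 µV.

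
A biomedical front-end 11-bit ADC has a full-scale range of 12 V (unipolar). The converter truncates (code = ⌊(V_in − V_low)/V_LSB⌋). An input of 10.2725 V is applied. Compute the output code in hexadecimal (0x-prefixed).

LSB = 12 V / 2048 = 5.859 mV.
Input sits at 1753.173 steps above V_low.
⌊·⌋(1753.173) = 1753.
In hexadecimal (0x-prefixed): 0x6D9.

code 0x6D9 (decimal 1753)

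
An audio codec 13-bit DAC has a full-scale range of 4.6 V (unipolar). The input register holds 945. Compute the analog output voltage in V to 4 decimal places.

0.5306 V

LSB = 4.6 V / 2^13 = 0.562 mV.
V_out = 0 + 945 × 0.000561523 V = 0.53064 V.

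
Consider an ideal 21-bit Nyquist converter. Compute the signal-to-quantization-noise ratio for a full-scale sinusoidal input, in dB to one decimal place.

SNR ≈ 6.02·N + 1.76 dB = 6.02·21 + 1.76 = 128.18 dB.

128.2 dB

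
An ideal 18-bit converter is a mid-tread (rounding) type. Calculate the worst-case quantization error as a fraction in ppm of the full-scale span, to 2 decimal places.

Rounding → worst-case error = ½ LSB = V_FS/2^19, so 1e+06/524288 = 1.90735 ppm of full scale.

1.91 ppm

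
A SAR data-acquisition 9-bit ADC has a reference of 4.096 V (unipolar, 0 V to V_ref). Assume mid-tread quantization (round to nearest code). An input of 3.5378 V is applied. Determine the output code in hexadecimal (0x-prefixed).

With 512 levels over 4.096 V, one step is 8.000 mV.
(3.5378 − 0) / 0.008 = 442.225 LSBs.
Round → code 442.
In hexadecimal (0x-prefixed): 0x1BA.

code 0x1BA (decimal 442)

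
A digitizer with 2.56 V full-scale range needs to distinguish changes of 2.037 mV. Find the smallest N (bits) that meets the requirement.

Number of steps required ≥ 2.56 V / 2.037 mV = 1256.75.
Need 2^N ≥ 1256.75; 2^10 = 1024, 2^11 = 2048.
Minimum N = 11.

11 bits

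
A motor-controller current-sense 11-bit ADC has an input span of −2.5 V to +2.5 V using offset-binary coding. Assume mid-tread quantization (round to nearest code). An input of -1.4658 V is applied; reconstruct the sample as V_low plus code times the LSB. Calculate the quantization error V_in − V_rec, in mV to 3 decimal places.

Step size: 5 V ÷ 2^11 = 2.441 mV.
(V_in − V_low)/LSB = (-1.4658 − (−2.5))/0.00244141 = 423.6083 → code 424 (round).
Code 424 maps back to (−2.5) + 424×0.00244141 V = -1.4648438 V.
Error = -1.4658 − (−1.4648438) = -0.00095625 V = -0.956 mV.

-0.956 mV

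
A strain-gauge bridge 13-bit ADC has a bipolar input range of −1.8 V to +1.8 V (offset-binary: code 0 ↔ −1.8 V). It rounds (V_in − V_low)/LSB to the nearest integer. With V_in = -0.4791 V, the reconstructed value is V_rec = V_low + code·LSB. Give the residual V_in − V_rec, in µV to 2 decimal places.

-96.09 µV

LSB = 3.6/2^13 = 439.45 µV.
(V_in − V_low)/LSB = (-0.4791 − (−1.8))/0.000439453 = 3005.7813 → code 3006 (round).
Code 3006 maps back to (−1.8) + 3006×0.000439453 V = -0.47900391 V.
V_in − V_rec = -9.60938e-05 V = -96.09 µV.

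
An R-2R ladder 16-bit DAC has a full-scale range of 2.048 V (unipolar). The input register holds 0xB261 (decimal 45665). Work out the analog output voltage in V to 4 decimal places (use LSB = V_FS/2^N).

1.4270 V

LSB = 2.048 V / 2^16 = 31.25 µV.
Code 0xB261 = 45665 decimal.
V_out = 0 + 45665 × 3.125e-05 V = 1.42703 V.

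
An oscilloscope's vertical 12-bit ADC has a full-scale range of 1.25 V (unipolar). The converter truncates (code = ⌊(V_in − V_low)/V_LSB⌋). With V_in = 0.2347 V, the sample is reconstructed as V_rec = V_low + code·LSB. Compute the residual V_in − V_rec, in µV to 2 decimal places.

Step size: 1.25 V ÷ 2^12 = 305.18 µV.
(V_in − V_low)/LSB = (0.2347 − 0)/0.000305176 = 769.0650 → code 769 (floor).
Reconstructed: 0.23468018 V.
Difference: 1.98242e-05 V → 19.82 µV.

19.82 µV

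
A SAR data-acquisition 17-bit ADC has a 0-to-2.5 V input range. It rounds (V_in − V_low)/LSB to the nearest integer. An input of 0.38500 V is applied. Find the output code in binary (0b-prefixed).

code 0b100111011011001 (decimal 20185)

LSB = 2.5 V / 131072 = 19.07 µV.
(V_in − V_low)/LSB = (0.38500 − 0) / 1.90735e-05 = 20185.088.
round(20185.088) = 20185.
In binary (0b-prefixed): 0b100111011011001.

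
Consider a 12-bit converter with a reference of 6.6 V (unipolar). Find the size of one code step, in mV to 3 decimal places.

1.611 mV

Full-scale span = 6.6 V.
LSB = 6.6 / 2^12 = 6.6 / 4096 = 0.00161133 V = 1.611 mV.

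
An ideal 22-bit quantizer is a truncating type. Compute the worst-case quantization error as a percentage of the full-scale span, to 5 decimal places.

Truncating → worst-case error = 1 LSB = V_FS/2^22, so 100/4194304 = 2.38419e-05 % of full scale.

0.00002 %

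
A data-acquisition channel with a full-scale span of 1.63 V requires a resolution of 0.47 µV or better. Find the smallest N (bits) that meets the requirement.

22 bits

Number of steps required ≥ 1.63 V / 0.47 µV = 3468085.11.
Need 2^N ≥ 3468085.11; 2^21 = 2097152, 2^22 = 4194304.
Minimum N = 22.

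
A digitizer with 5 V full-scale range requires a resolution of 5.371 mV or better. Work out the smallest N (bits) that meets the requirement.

10 bits

Number of steps required ≥ 5 V / 5.371 mV = 930.93.
Need 2^N ≥ 930.93; 2^9 = 512, 2^10 = 1024.
Minimum N = 10.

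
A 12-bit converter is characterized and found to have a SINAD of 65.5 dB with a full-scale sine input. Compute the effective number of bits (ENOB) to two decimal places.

10.59 bits

ENOB = (SINAD − 1.76) / 6.02 = (65.5 − 1.76)/6.02 = 10.588.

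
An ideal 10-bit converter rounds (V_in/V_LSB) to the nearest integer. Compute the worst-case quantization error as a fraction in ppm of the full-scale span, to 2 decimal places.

488.28 ppm

Rounding → worst-case error = ½ LSB = V_FS/2^11, so 1e+06/2048 = 488.281 ppm of full scale.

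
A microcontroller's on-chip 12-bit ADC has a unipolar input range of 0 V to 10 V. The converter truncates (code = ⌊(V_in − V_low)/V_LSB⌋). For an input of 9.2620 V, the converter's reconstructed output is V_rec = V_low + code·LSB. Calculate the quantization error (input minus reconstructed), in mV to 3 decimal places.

1.746 mV

Step size: 10 V ÷ 2^12 = 2.441 mV.
(V_in − V_low)/LSB = (9.2620 − 0)/0.00244141 = 3793.7152 → code 3793 (floor).
Reconstructed: 9.2602539 V.
Difference: 0.00174609 V → 1.746 mV.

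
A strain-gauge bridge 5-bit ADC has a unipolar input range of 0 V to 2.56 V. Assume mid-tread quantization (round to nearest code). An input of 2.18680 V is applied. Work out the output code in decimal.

LSB = 2.56 V / 32 = 80.000 mV.
(2.18680 − 0) / 0.08 = 27.335 LSBs.
So the output code is 27.

code 27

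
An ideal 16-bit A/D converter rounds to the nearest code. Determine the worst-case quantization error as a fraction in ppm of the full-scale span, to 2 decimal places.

7.63 ppm

Rounding → worst-case error = ½ LSB = V_FS/2^17, so 1e+06/131072 = 7.62939 ppm of full scale.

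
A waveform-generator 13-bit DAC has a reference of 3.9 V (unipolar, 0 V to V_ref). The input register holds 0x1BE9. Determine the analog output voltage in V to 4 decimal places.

LSB = 3.9 V / 2^13 = 476.07 µV.
Code 0x1BE9 = 7145 decimal.
V_out = 0 + 7145 × 0.000476074 V = 3.40155 V.

3.4016 V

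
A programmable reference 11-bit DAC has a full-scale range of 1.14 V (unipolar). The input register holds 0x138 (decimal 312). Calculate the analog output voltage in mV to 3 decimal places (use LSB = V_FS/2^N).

173.672 mV

LSB = 1.14 V / 2^11 = 0.557 mV.
Code 0x138 = 312 decimal.
V_out = 0 + 312 × 0.000556641 V = 0.173672 V.
= 173.672 mV.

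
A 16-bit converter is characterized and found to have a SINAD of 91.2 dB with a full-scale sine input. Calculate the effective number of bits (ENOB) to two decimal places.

14.86 bits

ENOB = (SINAD − 1.76) / 6.02 = (91.2 − 1.76)/6.02 = 14.857.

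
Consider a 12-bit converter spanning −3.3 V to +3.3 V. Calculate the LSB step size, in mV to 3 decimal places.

1.611 mV

Full-scale span = 6.6 V.
LSB = 6.6 / 2^12 = 6.6 / 4096 = 0.00161133 V = 1.611 mV.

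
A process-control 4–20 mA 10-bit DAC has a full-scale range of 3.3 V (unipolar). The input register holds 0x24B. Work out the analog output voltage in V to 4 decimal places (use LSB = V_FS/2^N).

1.8917 V

LSB = 3.3 V / 2^10 = 3.223 mV.
Code 0x24B = 587 decimal.
V_out = 0 + 587 × 0.00322266 V = 1.8917 V.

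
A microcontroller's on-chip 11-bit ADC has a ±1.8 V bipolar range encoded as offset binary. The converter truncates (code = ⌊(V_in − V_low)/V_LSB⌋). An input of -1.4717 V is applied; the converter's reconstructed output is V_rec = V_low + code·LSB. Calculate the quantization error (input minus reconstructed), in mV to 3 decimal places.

Step size: 3.6 V ÷ 2^11 = 1.758 mV.
Scaled input = 186.7662 LSBs, so code = 186.
Reconstructed: -1.4730469 V.
Difference: 0.00134687 V → 1.347 mV.

1.347 mV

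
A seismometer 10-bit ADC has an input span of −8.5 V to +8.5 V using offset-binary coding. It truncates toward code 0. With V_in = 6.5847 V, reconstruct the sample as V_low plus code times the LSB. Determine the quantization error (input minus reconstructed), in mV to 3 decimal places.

One LSB is 17 V / 1024 = 16.602 mV.
(6.5847 − (−8.5))/0.0166016 = 908.6313; ⌊·⌋ gives code 908.
Code 908 maps back to (−8.5) + 908×0.0166016 V = 6.5742188 V.
Difference: 0.0104812 V → 10.481 mV.

10.481 mV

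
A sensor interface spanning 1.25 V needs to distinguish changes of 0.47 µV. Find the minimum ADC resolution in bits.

22 bits

Number of steps required ≥ 1.25 V / 0.47 µV = 2659574.47.
Need 2^N ≥ 2659574.47; 2^21 = 2097152, 2^22 = 4194304.
Minimum N = 22.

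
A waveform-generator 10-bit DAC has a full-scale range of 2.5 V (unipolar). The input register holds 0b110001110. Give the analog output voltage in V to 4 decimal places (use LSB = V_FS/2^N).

0.9717 V

LSB = 2.5 V / 2^10 = 2.441 mV.
Code 0b110001110 = 398 decimal.
V_out = 0 + 398 × 0.00244141 V = 0.97168 V.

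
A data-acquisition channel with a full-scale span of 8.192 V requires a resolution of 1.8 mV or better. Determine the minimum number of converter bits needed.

13 bits

Number of steps required ≥ 8.192 V / 1.8 mV = 4551.11.
Need 2^N ≥ 4551.11; 2^12 = 4096, 2^13 = 8192.
Minimum N = 13.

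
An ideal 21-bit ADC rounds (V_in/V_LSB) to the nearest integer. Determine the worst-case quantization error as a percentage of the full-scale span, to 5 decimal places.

Rounding → worst-case error = ½ LSB = V_FS/2^22, so 100/4194304 = 2.38419e-05 % of full scale.

0.00002 %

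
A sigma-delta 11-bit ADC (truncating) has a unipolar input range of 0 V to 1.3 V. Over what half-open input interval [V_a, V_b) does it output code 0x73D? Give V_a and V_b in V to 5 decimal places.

[1.17622 V, 1.17686 V)

LSB = 1.3/2^11 = 0.635 mV.
Code 0x73D = 1853 decimal.
V_a = V_low + 1853·LSB = 1.17622 V; V_b = V_low + 1854·LSB = 1.17686 V.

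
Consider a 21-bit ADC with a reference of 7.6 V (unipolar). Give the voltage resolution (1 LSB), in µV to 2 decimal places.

Full-scale span = 7.6 V.
LSB = 7.6 / 2^21 = 7.6 / 2097152 = 3.62396e-06 V = 3.62 µV.

3.62 µV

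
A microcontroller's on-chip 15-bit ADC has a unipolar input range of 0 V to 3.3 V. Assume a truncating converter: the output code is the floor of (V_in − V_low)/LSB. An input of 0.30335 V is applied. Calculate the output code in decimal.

code 3012

LSB = 3.3 V / 32768 = 100.71 µV.
Input sits at 3012.174 steps above V_low.
So the output code is 3012.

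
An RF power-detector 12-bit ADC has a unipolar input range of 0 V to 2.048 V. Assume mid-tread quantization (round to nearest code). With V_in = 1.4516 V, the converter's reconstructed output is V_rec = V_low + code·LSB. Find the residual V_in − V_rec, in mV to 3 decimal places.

0.100 mV

One LSB is 2.048 V / 4096 = 0.500 mV.
(1.4516 − 0)/0.0005 = 2903.2000; round gives code 2903.
Code 2903 maps back to 0 + 2903×0.0005 V = 1.4515 V.
Error = 1.4516 − 1.4515 = 0.0001 V = 0.100 mV.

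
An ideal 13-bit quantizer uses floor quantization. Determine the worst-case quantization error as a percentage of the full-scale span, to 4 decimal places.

Truncating → worst-case error = 1 LSB = V_FS/2^13, so 100/8192 = 0.012207 % of full scale.

0.0122 %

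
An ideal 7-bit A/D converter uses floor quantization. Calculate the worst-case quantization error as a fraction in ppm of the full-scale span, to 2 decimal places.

7812.50 ppm

Truncating → worst-case error = 1 LSB = V_FS/2^7, so 1e+06/128 = 7812.5 ppm of full scale.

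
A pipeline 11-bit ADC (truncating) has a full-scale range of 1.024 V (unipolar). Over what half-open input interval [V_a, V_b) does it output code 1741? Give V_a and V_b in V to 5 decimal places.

[0.87050 V, 0.87100 V)

LSB = 1.024/2^11 = 0.500 mV.
V_a = V_low + 1741·LSB = 0.8705 V; V_b = V_low + 1742·LSB = 0.871 V.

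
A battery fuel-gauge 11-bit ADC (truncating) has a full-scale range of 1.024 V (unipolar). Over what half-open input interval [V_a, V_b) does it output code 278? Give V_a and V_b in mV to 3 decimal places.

LSB = 1.024/2^11 = 0.500 mV.
V_a = V_low + 278·LSB = 0.139 V; V_b = V_low + 279·LSB = 0.1395 V.

[139.000 mV, 139.500 mV)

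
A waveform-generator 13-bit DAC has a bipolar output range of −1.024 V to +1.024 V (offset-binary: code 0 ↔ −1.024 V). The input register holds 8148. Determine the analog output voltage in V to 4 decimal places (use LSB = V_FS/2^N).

LSB = 2.048 V / 2^13 = 250.00 µV.
V_out = (−1.024) + 8148 × 0.00025 V = 1.013 V.

1.0130 V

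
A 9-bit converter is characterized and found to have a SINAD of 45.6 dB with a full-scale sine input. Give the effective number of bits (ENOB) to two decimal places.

ENOB = (SINAD − 1.76) / 6.02 = (45.6 − 1.76)/6.02 = 7.282.

7.28 bits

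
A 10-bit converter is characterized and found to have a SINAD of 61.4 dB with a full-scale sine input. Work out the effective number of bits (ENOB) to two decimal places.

9.91 bits

ENOB = (SINAD − 1.76) / 6.02 = (61.4 − 1.76)/6.02 = 9.907.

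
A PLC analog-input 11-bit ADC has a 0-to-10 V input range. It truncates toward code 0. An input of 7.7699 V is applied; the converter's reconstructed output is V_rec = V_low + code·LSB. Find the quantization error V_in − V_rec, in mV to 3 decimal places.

1.345 mV

LSB = 10/2^11 = 4.883 mV.
Scaled input = 1591.2755 LSBs, so code = 1591.
V_rec = 0 + 1591·0.00488281 = 7.7685547 V.
V_in − V_rec = 0.00134531 V = 1.345 mV.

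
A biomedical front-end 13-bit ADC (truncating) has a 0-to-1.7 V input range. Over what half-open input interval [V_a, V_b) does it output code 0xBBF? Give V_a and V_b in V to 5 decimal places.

[0.62401 V, 0.62422 V)

LSB = 1.7/2^13 = 207.52 µV.
Code 0xBBF = 3007 decimal.
V_a = V_low + 3007·LSB = 0.624011 V; V_b = V_low + 3008·LSB = 0.624219 V.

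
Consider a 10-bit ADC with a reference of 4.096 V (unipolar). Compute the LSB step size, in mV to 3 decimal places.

4.000 mV

Full-scale span = 4.096 V.
LSB = 4.096 / 2^10 = 4.096 / 1024 = 0.004 V = 4.000 mV.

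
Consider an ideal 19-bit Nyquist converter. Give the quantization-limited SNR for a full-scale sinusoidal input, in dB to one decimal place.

116.1 dB

SNR ≈ 6.02·N + 1.76 dB = 6.02·19 + 1.76 = 116.14 dB.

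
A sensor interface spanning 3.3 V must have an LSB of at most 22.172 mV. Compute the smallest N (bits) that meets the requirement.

8 bits

Number of steps required ≥ 3.3 V / 22.172 mV = 148.84.
Need 2^N ≥ 148.84; 2^7 = 128, 2^8 = 256.
Minimum N = 8.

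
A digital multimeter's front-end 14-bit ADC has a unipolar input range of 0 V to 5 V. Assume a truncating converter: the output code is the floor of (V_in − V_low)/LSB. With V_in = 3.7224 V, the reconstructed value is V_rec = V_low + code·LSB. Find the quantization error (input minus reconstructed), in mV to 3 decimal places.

0.171 mV

Step size: 5 V ÷ 2^14 = 305.18 µV.
Scaled input = 12197.5603 LSBs, so code = 12197.
Code 12197 maps back to 0 + 12197×0.000305176 V = 3.722229 V.
Error = 3.7224 − 3.722229 = 0.000170996 V = 0.171 mV.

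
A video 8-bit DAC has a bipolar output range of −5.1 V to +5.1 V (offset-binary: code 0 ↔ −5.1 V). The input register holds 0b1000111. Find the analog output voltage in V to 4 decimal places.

LSB = 10.2 V / 2^8 = 39.844 mV.
Code 0b1000111 = 71 decimal.
V_out = (−5.1) + 71 × 0.0398437 V = -2.27109 V.

-2.2711 V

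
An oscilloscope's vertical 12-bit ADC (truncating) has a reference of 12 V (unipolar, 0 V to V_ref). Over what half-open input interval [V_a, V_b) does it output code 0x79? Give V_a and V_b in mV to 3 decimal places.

LSB = 12/2^12 = 2.930 mV.
Code 0x79 = 121 decimal.
V_a = V_low + 121·LSB = 0.354492 V; V_b = V_low + 122·LSB = 0.357422 V.

[354.492 mV, 357.422 mV)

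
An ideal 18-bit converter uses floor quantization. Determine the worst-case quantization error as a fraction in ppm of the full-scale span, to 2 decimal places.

3.81 ppm

Truncating → worst-case error = 1 LSB = V_FS/2^18, so 1e+06/262144 = 3.8147 ppm of full scale.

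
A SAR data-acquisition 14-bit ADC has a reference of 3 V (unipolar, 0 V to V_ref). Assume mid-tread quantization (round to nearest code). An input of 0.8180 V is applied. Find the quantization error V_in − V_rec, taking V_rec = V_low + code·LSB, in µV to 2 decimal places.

67.87 µV

Step size: 3 V ÷ 2^14 = 183.11 µV.
Scaled input = 4467.3707 LSBs, so code = 4467.
V_rec = 0 + 4467·0.000183105 = 0.81793213 V.
Error = 0.8180 − 0.81793213 = 6.78711e-05 V = 67.87 µV.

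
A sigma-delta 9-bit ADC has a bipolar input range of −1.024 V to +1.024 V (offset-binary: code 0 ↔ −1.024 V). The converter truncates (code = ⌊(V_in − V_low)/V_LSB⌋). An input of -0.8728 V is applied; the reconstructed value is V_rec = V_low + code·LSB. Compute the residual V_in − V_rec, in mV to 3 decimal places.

One LSB is 2.048 V / 512 = 4.000 mV.
Scaled input = 37.8000 LSBs, so code = 37.
Reconstructed: -0.876 V.
Error = -0.8728 − (−0.876) = 0.0032 V = 3.200 mV.

3.200 mV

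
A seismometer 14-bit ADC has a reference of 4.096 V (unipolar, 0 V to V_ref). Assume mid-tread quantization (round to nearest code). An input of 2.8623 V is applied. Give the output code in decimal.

code 11449

Full-scale span = 4.096 V; LSB = 4.096/2^14 = 250.00 µV.
(V_in − V_low)/LSB = (2.8623 − 0) / 0.00025 = 11449.200.
So the output code is 11449.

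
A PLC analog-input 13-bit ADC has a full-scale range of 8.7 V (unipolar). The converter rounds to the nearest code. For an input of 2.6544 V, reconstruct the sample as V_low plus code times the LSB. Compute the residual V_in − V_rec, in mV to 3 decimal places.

0.433 mV

LSB = 8.7/2^13 = 1.062 mV.
(2.6544 − 0)/0.00106201 = 2499.4074; round gives code 2499.
V_rec = 0 + 2499·0.00106201 = 2.6539673 V.
Difference: 0.000432715 V → 0.433 mV.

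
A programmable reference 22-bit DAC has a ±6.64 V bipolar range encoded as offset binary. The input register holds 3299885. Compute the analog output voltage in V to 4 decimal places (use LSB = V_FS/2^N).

LSB = 13.28 V / 2^22 = 3.17 µV.
V_out = (−6.64) + 3299885 × 3.1662e-06 V = 3.80809 V.

3.8081 V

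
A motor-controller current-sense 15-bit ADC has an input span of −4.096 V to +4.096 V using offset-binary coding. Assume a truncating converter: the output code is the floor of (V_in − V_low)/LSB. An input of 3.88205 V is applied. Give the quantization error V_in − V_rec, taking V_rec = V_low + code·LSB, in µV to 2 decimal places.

50.00 µV

LSB = 8.192/2^15 = 250.00 µV.
(V_in − V_low)/LSB = (3.88205 − (−4.096))/0.00025 = 31912.2000 → code 31912 (floor).
V_rec = (−4.096) + 31912·0.00025 = 3.882 V.
Error = 3.88205 − 3.882 = 5e-05 V = 50.00 µV.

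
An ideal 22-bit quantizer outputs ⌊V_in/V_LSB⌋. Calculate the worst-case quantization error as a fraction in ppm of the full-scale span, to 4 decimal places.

Truncating → worst-case error = 1 LSB = V_FS/2^22, so 1e+06/4194304 = 0.238419 ppm of full scale.

0.2384 ppm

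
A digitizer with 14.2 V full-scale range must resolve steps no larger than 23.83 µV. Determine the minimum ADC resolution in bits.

20 bits

Number of steps required ≥ 14.2 V / 23.83 µV = 595887.54.
Need 2^N ≥ 595887.54; 2^19 = 524288, 2^20 = 1048576.
Minimum N = 20.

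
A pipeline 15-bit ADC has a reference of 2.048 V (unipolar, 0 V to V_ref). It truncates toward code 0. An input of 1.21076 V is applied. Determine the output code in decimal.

code 19372

Full-scale span = 2.048 V; LSB = 2.048/2^15 = 62.50 µV.
(V_in − V_low)/LSB = (1.21076 − 0) / 6.25e-05 = 19372.160.
Floor → code 19372.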